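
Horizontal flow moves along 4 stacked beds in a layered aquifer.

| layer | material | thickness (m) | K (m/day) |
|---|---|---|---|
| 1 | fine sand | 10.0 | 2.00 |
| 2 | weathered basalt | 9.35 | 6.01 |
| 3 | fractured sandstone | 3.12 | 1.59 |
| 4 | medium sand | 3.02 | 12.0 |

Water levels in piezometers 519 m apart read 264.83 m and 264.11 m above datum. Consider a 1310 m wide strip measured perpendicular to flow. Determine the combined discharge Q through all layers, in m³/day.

213

Flow is parallel to layering, so each bed carries its own Darcy discharge and the transmissivities add.
Σ(K_i·b_i) = 2.00×10.0 + 6.01×9.35 + 1.59×3.12 + 12.0×3.02 = 117.4 m²/day.
Hydraulic gradient i = (264.83 − 264.11) / 519 = 0.72 / 519 = 0.001387.
Q = Σ(K_i·b_i) · W · i = 117.4 × 1310 × 0.001387 = 213.3 m³/day.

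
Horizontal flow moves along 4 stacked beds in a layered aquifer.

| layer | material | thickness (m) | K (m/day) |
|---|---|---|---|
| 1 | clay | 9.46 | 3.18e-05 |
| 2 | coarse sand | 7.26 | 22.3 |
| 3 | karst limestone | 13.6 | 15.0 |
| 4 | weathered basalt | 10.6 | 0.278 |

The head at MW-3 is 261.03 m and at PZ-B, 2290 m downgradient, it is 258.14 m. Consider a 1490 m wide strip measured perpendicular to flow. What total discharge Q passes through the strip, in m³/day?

Flow is parallel to layering, so each bed carries its own Darcy discharge and the transmissivities add.
Σ(K_i·b_i) = 3.18e-05×9.46 + 22.3×7.26 + 15.0×13.6 + 0.278×10.6 = 368.8 m²/day.
Hydraulic gradient i = (261.03 − 258.14) / 2290 = 2.89 / 2290 = 0.001262.
Q = Σ(K_i·b_i) · W · i = 368.8 × 1490 × 0.001262 = 693.6 m³/day.

694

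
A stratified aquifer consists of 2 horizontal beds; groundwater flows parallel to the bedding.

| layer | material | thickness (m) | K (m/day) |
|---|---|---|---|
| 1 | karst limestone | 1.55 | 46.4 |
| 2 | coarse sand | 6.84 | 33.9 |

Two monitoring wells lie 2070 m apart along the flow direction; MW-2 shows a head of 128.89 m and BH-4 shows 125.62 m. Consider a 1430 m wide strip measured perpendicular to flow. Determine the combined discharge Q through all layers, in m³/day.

686

Flow is parallel to layering, so each bed carries its own Darcy discharge and the transmissivities add.
Σ(K_i·b_i) = 46.4×1.55 + 33.9×6.84 = 303.8 m²/day.
Hydraulic gradient i = (128.89 − 125.62) / 2070 = 3.27 / 2070 = 0.001580.
Q = Σ(K_i·b_i) · W · i = 303.8 × 1430 × 0.001580 = 686.3 m³/day.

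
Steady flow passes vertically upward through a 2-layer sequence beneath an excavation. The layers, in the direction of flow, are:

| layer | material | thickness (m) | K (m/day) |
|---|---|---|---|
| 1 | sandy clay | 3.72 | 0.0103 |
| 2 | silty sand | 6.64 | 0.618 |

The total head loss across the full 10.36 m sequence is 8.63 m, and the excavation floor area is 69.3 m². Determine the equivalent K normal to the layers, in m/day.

0.0279

Flow is perpendicular to layering, so the layers act in series and the equivalent K is the thickness-weighted harmonic mean.
Total thickness L = 3.72 + 6.64 = 10.36 m.
Σ(b_i/K_i) = 3.72/0.0103 + 6.64/0.618 = 371.9 d.
K_eq = L / Σ(b_i/K_i) = 10.36 / 371.9 = 0.02786 m/day.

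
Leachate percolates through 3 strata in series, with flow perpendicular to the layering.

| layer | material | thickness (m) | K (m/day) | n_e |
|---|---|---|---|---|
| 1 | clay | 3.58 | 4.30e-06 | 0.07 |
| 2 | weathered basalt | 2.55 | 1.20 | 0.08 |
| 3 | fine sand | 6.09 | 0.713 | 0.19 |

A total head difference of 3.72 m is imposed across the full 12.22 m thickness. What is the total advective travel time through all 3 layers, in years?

With flow normal to the layers, continuity requires the same specific discharge q through every layer.
Σ(b_i/K_i) = 3.58/4.30e-06 + 2.55/1.20 + 6.09/0.713 = 8.326e+05 d.
q = Δh / Σ(b_i/K_i) = 3.72 / 8.326e+05 = 4.468e-06 m/day.
In each layer the seepage velocity is v_i = q/n_i, so the layer transit time is t_i = b_i·n_i / q:
  layer 1 (clay): t_1 = 3.58 × 0.07 / 4.468e-06 = 56086 d
  layer 2 (weathered basalt): t_2 = 2.55 × 0.08 / 4.468e-06 = 45657 d
  layer 3 (fine sand): t_3 = 6.09 × 0.19 / 4.468e-06 = 2.590e+05 d
Total t = Σ t_i = 3.607e+05 days = 987.6 years.

988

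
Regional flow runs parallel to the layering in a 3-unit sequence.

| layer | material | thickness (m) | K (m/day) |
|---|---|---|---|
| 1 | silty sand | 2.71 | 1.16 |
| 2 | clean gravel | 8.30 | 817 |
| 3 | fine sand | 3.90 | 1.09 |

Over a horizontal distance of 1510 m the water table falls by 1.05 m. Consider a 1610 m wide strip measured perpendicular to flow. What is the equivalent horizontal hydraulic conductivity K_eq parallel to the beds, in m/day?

Flow is parallel to layering, so each bed carries its own Darcy discharge and the transmissivities add.
Σ(K_i·b_i) = 1.16×2.71 + 817×8.30 + 1.09×3.90 = 6788 m²/day.
Total thickness b = 14.91 m, so K_eq = Σ(K_i·b_i)/b = 455.3 m/day.

455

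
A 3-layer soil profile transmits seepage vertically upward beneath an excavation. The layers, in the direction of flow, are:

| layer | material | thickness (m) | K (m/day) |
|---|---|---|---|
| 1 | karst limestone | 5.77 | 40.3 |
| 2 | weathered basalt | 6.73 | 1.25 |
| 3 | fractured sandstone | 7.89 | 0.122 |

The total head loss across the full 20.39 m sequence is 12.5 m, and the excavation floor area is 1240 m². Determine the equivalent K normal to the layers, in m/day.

0.290

Flow is perpendicular to layering, so the layers act in series and the equivalent K is the thickness-weighted harmonic mean.
Total thickness L = 5.77 + 6.73 + 7.89 = 20.39 m.
Σ(b_i/K_i) = 5.77/40.3 + 6.73/1.25 + 7.89/0.122 = 70.20 d.
K_eq = L / Σ(b_i/K_i) = 20.39 / 70.20 = 0.2905 m/day.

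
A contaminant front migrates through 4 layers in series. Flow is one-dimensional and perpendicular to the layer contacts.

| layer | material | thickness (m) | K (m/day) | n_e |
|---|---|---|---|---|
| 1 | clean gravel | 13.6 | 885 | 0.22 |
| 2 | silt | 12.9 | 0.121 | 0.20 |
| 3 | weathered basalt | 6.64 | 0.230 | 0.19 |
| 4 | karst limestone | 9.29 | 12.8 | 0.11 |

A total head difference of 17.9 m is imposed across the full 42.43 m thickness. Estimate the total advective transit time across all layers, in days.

With flow normal to the layers, continuity requires the same specific discharge q through every layer.
Σ(b_i/K_i) = 13.6/885 + 12.9/0.121 + 6.64/0.230 + 9.29/12.8 = 136.2 d.
q = Δh / Σ(b_i/K_i) = 17.9 / 136.2 = 0.1314 m/day.
In each layer the seepage velocity is v_i = q/n_i, so the layer transit time is t_i = b_i·n_i / q:
  layer 1 (clean gravel): t_1 = 13.6 × 0.22 / 0.1314 = 22.77 d
  layer 2 (silt): t_2 = 12.9 × 0.20 / 0.1314 = 19.63 d
  layer 3 (weathered basalt): t_3 = 6.64 × 0.19 / 0.1314 = 9.601 d
  layer 4 (karst limestone): t_4 = 9.29 × 0.11 / 0.1314 = 7.777 d
Total t = Σ t_i = 59.78 days.

59.8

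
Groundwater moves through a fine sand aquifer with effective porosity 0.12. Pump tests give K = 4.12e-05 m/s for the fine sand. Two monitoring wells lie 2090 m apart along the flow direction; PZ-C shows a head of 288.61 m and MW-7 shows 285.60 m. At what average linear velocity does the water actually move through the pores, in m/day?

Convert K: 4.12e-05 m/s × 86400 = 3.560 m/day.
Hydraulic gradient i = (288.61 − 285.60) / 2090 = 3.01 / 2090 = 0.001440.
Darcy flux q = K · i = 3.560 × 0.001440 = 0.005127 m/day.
Seepage velocity v = q / n_e = 0.005127 / 0.12 = 0.04272 m/day.

0.0427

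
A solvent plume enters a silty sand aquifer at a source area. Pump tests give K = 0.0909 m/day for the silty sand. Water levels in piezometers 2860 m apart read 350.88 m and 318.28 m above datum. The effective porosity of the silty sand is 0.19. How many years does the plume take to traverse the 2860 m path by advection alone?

Hydraulic gradient i = (350.88 − 318.28) / 2860 = 32.6 / 2860 = 0.01140.
Darcy flux q = K · i = 0.09090 × 0.01140 = 0.001036 m/day.
Seepage velocity v = q / n_e = 0.001036 / 0.19 = 0.005453 m/day.
Travel time t = L / v = 2860 / 0.005453 = 5.245e+05 days = 1436 years.

1440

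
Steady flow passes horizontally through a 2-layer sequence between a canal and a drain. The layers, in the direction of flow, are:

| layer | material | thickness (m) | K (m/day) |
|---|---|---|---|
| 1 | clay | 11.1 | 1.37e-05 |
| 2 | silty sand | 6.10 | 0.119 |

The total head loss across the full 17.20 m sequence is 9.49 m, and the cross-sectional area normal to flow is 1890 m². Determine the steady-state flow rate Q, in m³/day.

Flow is perpendicular to layering, so the layers act in series and the equivalent K is the thickness-weighted harmonic mean.
Total thickness L = 11.1 + 6.10 = 17.20 m.
Σ(b_i/K_i) = 11.1/1.37e-05 + 6.10/0.119 = 8.103e+05 d.
K_eq = L / Σ(b_i/K_i) = 17.20 / 8.103e+05 = 2.123e-05 m/day.
Q = K_eq · A · (Δh/L) = 2.123e-05 × 1890 × (9.49/17.20) = 0.02214 m³/day.

0.0221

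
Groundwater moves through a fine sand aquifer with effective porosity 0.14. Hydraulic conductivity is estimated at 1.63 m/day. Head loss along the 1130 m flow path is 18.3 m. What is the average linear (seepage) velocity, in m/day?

0.189

Hydraulic gradient i = Δh / L = 18.3 / 1130 = 0.01619.
Darcy flux q = K · i = 1.630 × 0.01619 = 0.02640 m/day.
Seepage velocity v = q / n_e = 0.02640 / 0.14 = 0.1886 m/day.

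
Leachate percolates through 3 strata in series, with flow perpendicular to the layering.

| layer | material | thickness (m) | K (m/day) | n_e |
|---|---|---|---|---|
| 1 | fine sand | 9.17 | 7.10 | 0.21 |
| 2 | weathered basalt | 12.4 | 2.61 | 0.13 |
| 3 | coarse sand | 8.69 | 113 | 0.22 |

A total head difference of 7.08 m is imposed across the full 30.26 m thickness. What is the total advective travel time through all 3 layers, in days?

With flow normal to the layers, continuity requires the same specific discharge q through every layer.
Σ(b_i/K_i) = 9.17/7.10 + 12.4/2.61 + 8.69/113 = 6.119 d.
q = Δh / Σ(b_i/K_i) = 7.08 / 6.119 = 1.157 m/day.
In each layer the seepage velocity is v_i = q/n_i, so the layer transit time is t_i = b_i·n_i / q:
  layer 1 (fine sand): t_1 = 9.17 × 0.21 / 1.157 = 1.664 d
  layer 2 (weathered basalt): t_2 = 12.4 × 0.13 / 1.157 = 1.393 d
  layer 3 (coarse sand): t_3 = 8.69 × 0.22 / 1.157 = 1.652 d
Total t = Σ t_i = 4.710 days.

4.71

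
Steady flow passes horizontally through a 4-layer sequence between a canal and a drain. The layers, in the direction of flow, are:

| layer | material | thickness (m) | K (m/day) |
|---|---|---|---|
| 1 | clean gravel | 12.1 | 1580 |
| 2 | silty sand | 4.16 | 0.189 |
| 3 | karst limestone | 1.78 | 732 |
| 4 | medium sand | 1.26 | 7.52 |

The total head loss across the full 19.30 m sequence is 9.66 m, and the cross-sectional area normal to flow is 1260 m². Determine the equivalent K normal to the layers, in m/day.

0.870

Flow is perpendicular to layering, so the layers act in series and the equivalent K is the thickness-weighted harmonic mean.
Total thickness L = 12.1 + 4.16 + 1.78 + 1.26 = 19.30 m.
Σ(b_i/K_i) = 12.1/1580 + 4.16/0.189 + 1.78/732 + 1.26/7.52 = 22.19 d.
K_eq = L / Σ(b_i/K_i) = 19.30 / 22.19 = 0.8698 m/day.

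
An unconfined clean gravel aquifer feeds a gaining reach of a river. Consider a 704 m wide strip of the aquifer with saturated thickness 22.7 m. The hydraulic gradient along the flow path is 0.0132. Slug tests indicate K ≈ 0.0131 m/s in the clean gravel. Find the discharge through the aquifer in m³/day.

239000

Convert K: 0.0131 m/s × 86400 = 1132 m/day.
Cross-sectional area A = 704 × 22.7 = 15981 m².
Hydraulic gradient i = 0.0132.
Darcy's law: Q = K · A · i = 1132 × 15981 × 0.01320 = 2.388e+05 m³/day.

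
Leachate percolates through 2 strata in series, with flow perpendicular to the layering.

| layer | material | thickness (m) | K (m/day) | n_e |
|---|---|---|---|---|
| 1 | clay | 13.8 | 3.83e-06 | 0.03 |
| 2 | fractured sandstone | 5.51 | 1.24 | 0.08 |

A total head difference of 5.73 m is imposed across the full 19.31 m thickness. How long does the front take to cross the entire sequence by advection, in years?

With flow normal to the layers, continuity requires the same specific discharge q through every layer.
Σ(b_i/K_i) = 13.8/3.83e-06 + 5.51/1.24 = 3.603e+06 d.
q = Δh / Σ(b_i/K_i) = 5.73 / 3.603e+06 = 1.590e-06 m/day.
In each layer the seepage velocity is v_i = q/n_i, so the layer transit time is t_i = b_i·n_i / q:
  layer 1 (clay): t_1 = 13.8 × 0.03 / 1.590e-06 = 2.603e+05 d
  layer 2 (fractured sandstone): t_2 = 5.51 × 0.08 / 1.590e-06 = 2.772e+05 d
Total t = Σ t_i = 5.375e+05 days = 1472 years.

1470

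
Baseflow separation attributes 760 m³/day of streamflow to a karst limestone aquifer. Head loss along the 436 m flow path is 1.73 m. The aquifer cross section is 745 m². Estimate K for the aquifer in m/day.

Hydraulic gradient i = Δh / L = 1.73 / 436 = 0.003968.
From Q = K·A·i, K = Q / (A·i) = 760 / (745.0 × 0.003968) = 257.1 m/day.

257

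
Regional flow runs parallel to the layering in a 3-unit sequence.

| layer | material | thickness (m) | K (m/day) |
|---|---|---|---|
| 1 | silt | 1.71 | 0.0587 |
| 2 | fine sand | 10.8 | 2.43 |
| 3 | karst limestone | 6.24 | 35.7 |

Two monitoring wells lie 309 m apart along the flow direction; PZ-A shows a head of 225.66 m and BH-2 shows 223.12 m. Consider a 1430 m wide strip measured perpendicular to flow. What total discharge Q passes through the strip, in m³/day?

Flow is parallel to layering, so each bed carries its own Darcy discharge and the transmissivities add.
Σ(K_i·b_i) = 0.0587×1.71 + 2.43×10.8 + 35.7×6.24 = 249.1 m²/day.
Hydraulic gradient i = (225.66 − 223.12) / 309 = 2.54 / 309 = 0.008220.
Q = Σ(K_i·b_i) · W · i = 249.1 × 1430 × 0.008220 = 2928 m³/day.

2930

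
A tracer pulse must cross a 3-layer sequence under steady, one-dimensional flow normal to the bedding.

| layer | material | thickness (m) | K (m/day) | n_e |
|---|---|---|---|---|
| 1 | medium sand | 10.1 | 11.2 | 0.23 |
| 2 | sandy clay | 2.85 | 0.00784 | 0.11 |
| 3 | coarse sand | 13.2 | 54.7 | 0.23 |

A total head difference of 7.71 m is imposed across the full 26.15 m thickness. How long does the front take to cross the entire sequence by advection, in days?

268

With flow normal to the layers, continuity requires the same specific discharge q through every layer.
Σ(b_i/K_i) = 10.1/11.2 + 2.85/0.00784 + 13.2/54.7 = 364.7 d.
q = Δh / Σ(b_i/K_i) = 7.71 / 364.7 = 0.02114 m/day.
In each layer the seepage velocity is v_i = q/n_i, so the layer transit time is t_i = b_i·n_i / q:
  layer 1 (medium sand): t_1 = 10.1 × 0.23 / 0.02114 = 109.9 d
  layer 2 (sandy clay): t_2 = 2.85 × 0.11 / 0.02114 = 14.83 d
  layer 3 (coarse sand): t_3 = 13.2 × 0.23 / 0.02114 = 143.6 d
Total t = Σ t_i = 268.3 days.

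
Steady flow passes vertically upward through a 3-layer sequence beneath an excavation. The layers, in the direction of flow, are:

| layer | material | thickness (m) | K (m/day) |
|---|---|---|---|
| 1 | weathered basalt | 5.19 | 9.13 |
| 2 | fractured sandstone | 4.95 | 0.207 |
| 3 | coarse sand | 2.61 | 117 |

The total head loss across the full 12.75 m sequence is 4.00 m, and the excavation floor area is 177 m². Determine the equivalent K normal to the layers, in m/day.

0.520

Flow is perpendicular to layering, so the layers act in series and the equivalent K is the thickness-weighted harmonic mean.
Total thickness L = 5.19 + 4.95 + 2.61 = 12.75 m.
Σ(b_i/K_i) = 5.19/9.13 + 4.95/0.207 + 2.61/117 = 24.50 d.
K_eq = L / Σ(b_i/K_i) = 12.75 / 24.50 = 0.5203 m/day.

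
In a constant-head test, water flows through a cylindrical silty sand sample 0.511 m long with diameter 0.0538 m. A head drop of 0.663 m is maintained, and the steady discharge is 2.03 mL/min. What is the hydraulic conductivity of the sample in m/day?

Cross-sectional area A = π·(d/2)² = π × (0.0538/2)² = 0.002273 m².
Convert discharge: 2.03 mL/min = 3.383e-08 m³/s.
Darcy's law rearranged: K = Q·L / (A·Δh) = 3.383e-08 × 0.511 / (0.002273 × 0.663) = 1.147e-05 m/s = 0.9911 m/day.

0.991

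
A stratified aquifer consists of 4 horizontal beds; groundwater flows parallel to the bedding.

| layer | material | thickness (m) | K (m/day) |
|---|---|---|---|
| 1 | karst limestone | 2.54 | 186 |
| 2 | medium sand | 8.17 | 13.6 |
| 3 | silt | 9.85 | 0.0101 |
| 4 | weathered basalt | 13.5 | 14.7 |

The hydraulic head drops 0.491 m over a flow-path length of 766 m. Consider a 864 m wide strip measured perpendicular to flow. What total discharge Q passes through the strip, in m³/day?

Flow is parallel to layering, so each bed carries its own Darcy discharge and the transmissivities add.
Σ(K_i·b_i) = 186×2.54 + 13.6×8.17 + 0.0101×9.85 + 14.7×13.5 = 782.1 m²/day.
Hydraulic gradient i = Δh / L = 0.491 / 766 = 0.0006410.
Q = Σ(K_i·b_i) · W · i = 782.1 × 864 × 0.0006410 = 433.1 m³/day.

433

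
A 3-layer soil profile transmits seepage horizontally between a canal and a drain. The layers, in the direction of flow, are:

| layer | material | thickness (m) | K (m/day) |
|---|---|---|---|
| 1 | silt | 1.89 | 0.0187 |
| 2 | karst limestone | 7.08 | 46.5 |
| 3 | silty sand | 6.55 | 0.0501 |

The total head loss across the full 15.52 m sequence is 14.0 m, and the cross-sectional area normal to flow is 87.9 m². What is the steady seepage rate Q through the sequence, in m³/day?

Flow is perpendicular to layering, so the layers act in series and the equivalent K is the thickness-weighted harmonic mean.
Total thickness L = 1.89 + 7.08 + 6.55 = 15.52 m.
Σ(b_i/K_i) = 1.89/0.0187 + 7.08/46.5 + 6.55/0.0501 = 232.0 d.
K_eq = L / Σ(b_i/K_i) = 15.52 / 232.0 = 0.06691 m/day.
Q = K_eq · A · (Δh/L) = 0.06691 × 87.9 × (14.0/15.52) = 5.305 m³/day.

5.31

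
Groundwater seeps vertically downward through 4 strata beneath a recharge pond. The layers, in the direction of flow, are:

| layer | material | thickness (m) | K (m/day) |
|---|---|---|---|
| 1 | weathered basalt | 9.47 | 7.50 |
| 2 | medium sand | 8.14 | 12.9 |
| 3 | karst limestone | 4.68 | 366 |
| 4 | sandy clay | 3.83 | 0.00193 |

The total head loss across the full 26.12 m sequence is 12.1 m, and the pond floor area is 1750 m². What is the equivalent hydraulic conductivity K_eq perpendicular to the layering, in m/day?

0.0131

Flow is perpendicular to layering, so the layers act in series and the equivalent K is the thickness-weighted harmonic mean.
Total thickness L = 9.47 + 8.14 + 4.68 + 3.83 = 26.12 m.
Σ(b_i/K_i) = 9.47/7.50 + 8.14/12.9 + 4.68/366 + 3.83/0.00193 = 1986 d.
K_eq = L / Σ(b_i/K_i) = 26.12 / 1986 = 0.01315 m/day.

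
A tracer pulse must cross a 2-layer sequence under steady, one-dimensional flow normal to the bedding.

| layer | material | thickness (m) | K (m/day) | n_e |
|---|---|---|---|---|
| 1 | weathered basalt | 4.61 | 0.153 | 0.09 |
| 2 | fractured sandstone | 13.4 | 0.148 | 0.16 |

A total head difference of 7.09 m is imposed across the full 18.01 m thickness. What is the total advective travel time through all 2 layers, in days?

With flow normal to the layers, continuity requires the same specific discharge q through every layer.
Σ(b_i/K_i) = 4.61/0.153 + 13.4/0.148 = 120.7 d.
q = Δh / Σ(b_i/K_i) = 7.09 / 120.7 = 0.05875 m/day.
In each layer the seepage velocity is v_i = q/n_i, so the layer transit time is t_i = b_i·n_i / q:
  layer 1 (weathered basalt): t_1 = 4.61 × 0.09 / 0.05875 = 7.062 d
  layer 2 (fractured sandstone): t_2 = 13.4 × 0.16 / 0.05875 = 36.49 d
Total t = Σ t_i = 43.55 days.

43.6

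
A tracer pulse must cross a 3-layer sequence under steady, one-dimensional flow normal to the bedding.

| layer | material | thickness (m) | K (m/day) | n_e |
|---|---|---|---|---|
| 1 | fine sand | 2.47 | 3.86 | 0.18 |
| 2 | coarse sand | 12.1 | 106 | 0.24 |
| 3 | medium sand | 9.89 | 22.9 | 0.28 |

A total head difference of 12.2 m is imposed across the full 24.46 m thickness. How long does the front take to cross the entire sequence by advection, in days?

0.595

With flow normal to the layers, continuity requires the same specific discharge q through every layer.
Σ(b_i/K_i) = 2.47/3.86 + 12.1/106 + 9.89/22.9 = 1.186 d.
q = Δh / Σ(b_i/K_i) = 12.2 / 1.186 = 10.29 m/day.
In each layer the seepage velocity is v_i = q/n_i, so the layer transit time is t_i = b_i·n_i / q:
  layer 1 (fine sand): t_1 = 2.47 × 0.18 / 10.29 = 0.04322 d
  layer 2 (coarse sand): t_2 = 12.1 × 0.24 / 10.29 = 0.2823 d
  layer 3 (medium sand): t_3 = 9.89 × 0.28 / 10.29 = 0.2692 d
Total t = Σ t_i = 0.5947 days.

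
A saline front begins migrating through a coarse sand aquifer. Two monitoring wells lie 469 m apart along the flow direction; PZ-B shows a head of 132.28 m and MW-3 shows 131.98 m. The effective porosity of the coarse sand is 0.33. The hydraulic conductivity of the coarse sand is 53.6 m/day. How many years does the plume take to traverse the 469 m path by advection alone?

12.4

Hydraulic gradient i = (132.28 − 131.98) / 469 = 0.3 / 469 = 0.0006397.
Darcy flux q = K · i = 53.60 × 0.0006397 = 0.03429 m/day.
Seepage velocity v = q / n_e = 0.03429 / 0.33 = 0.1039 m/day.
Travel time t = L / v = 469 / 0.1039 = 4514 days = 12.36 years.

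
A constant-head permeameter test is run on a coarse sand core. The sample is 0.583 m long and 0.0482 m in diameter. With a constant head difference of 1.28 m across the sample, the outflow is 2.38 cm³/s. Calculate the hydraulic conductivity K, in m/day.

51.3

Cross-sectional area A = π·(d/2)² = π × (0.0482/2)² = 0.001825 m².
Convert discharge: 2.38 cm³/s = 2.380e-06 m³/s.
Darcy's law rearranged: K = Q·L / (A·Δh) = 2.380e-06 × 0.583 / (0.001825 × 1.28) = 0.0005941 m/s = 51.33 m/day.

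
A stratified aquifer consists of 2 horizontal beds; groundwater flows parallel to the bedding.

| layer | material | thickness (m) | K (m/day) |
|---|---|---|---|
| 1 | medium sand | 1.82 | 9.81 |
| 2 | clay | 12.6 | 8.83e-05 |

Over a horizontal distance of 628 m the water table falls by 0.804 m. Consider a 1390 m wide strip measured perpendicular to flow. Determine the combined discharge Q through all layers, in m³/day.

31.8

Flow is parallel to layering, so each bed carries its own Darcy discharge and the transmissivities add.
Σ(K_i·b_i) = 9.81×1.82 + 8.83e-05×12.6 = 17.86 m²/day.
Hydraulic gradient i = Δh / L = 0.804 / 628 = 0.001280.
Q = Σ(K_i·b_i) · W · i = 17.86 × 1390 × 0.001280 = 31.77 m³/day.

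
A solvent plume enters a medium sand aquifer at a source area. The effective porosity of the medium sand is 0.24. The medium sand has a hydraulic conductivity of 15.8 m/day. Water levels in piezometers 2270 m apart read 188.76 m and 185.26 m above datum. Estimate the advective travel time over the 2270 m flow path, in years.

61.2

Hydraulic gradient i = (188.76 − 185.26) / 2270 = 3.5 / 2270 = 0.001542.
Darcy flux q = K · i = 15.80 × 0.001542 = 0.02436 m/day.
Seepage velocity v = q / n_e = 0.02436 / 0.24 = 0.1015 m/day.
Travel time t = L / v = 2270 / 0.1015 = 22363 days = 61.23 years.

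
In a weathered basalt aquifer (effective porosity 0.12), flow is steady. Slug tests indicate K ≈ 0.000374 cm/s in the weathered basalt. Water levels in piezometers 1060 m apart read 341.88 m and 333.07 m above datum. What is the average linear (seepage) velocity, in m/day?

Convert K: 0.000374 cm/s × 864 = 0.3231 m/day.
Hydraulic gradient i = (341.88 − 333.07) / 1060 = 8.81 / 1060 = 0.008311.
Darcy flux q = K · i = 0.3231 × 0.008311 = 0.002686 m/day.
Seepage velocity v = q / n_e = 0.002686 / 0.12 = 0.02238 m/day.

0.0224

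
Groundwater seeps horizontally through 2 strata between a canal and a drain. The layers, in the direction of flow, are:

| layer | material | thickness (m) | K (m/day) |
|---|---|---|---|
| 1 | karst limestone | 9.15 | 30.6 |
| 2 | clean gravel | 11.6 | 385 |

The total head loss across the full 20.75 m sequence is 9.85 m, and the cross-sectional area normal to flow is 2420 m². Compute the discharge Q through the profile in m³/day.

72400

Flow is perpendicular to layering, so the layers act in series and the equivalent K is the thickness-weighted harmonic mean.
Total thickness L = 9.15 + 11.6 = 20.75 m.
Σ(b_i/K_i) = 9.15/30.6 + 11.6/385 = 0.3291 d.
K_eq = L / Σ(b_i/K_i) = 20.75 / 0.3291 = 63.04 m/day.
Q = K_eq · A · (Δh/L) = 63.04 × 2420 × (9.85/20.75) = 72420 m³/day.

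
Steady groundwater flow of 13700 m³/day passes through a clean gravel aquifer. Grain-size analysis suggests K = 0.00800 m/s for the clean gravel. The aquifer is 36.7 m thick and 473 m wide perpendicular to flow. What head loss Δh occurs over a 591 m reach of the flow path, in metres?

Convert K: 0.00800 m/s × 86400 = 691.2 m/day.
Cross-sectional area A = 473 × 36.7 = 17359 m².
From Q = K·A·i, i = Q / (K·A) = 13700 / (691.2 × 17359) = 0.001142.
Head loss Δh = i · L = 0.001142 × 591 = 0.6748 m.

0.675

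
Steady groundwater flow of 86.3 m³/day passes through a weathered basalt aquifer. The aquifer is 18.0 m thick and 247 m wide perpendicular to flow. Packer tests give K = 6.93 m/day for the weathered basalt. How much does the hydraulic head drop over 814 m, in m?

Cross-sectional area A = 247 × 18.0 = 4446 m².
From Q = K·A·i, i = Q / (K·A) = 86.3 / (6.930 × 4446) = 0.002801.
Head loss Δh = i · L = 0.002801 × 814 = 2.280 m.

2.28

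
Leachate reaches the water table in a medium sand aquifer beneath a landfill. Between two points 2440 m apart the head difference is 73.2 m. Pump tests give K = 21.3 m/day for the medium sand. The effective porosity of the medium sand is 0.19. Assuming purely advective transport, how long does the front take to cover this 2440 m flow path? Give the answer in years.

Hydraulic gradient i = Δh / L = 73.2 / 2440 = 0.03000.
Darcy flux q = K · i = 21.30 × 0.03000 = 0.6390 m/day.
Seepage velocity v = q / n_e = 0.6390 / 0.19 = 3.363 m/day.
Travel time t = L / v = 2440 / 3.363 = 725.5 days = 1.986 years.

1.99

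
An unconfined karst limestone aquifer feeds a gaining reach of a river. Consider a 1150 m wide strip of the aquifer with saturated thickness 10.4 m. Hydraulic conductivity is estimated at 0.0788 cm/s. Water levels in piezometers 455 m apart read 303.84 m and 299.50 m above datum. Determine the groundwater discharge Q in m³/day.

Convert K: 0.0788 cm/s × 864 = 68.08 m/day.
Cross-sectional area A = 1150 × 10.4 = 11960 m².
Hydraulic gradient i = (303.84 − 299.50) / 455 = 4.34 / 455 = 0.009538.
Darcy's law: Q = K · A · i = 68.08 × 11960 × 0.009538 = 7767 m³/day.

7770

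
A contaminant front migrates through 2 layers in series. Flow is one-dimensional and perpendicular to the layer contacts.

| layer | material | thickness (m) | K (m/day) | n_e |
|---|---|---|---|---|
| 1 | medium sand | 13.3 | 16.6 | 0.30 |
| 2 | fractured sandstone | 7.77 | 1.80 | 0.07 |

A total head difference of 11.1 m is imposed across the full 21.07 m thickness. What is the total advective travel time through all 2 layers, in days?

2.09

With flow normal to the layers, continuity requires the same specific discharge q through every layer.
Σ(b_i/K_i) = 13.3/16.6 + 7.77/1.80 = 5.118 d.
q = Δh / Σ(b_i/K_i) = 11.1 / 5.118 = 2.169 m/day.
In each layer the seepage velocity is v_i = q/n_i, so the layer transit time is t_i = b_i·n_i / q:
  layer 1 (medium sand): t_1 = 13.3 × 0.30 / 2.169 = 1.840 d
  layer 2 (fractured sandstone): t_2 = 7.77 × 0.07 / 2.169 = 0.2508 d
Total t = Σ t_i = 2.090 days.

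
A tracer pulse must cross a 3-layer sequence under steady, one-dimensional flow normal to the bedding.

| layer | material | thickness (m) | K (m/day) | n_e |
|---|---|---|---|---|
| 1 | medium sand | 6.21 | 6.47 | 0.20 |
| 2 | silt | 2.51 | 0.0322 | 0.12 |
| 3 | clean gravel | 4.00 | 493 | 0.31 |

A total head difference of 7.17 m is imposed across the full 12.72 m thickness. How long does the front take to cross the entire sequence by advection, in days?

With flow normal to the layers, continuity requires the same specific discharge q through every layer.
Σ(b_i/K_i) = 6.21/6.47 + 2.51/0.0322 + 4.00/493 = 78.92 d.
q = Δh / Σ(b_i/K_i) = 7.17 / 78.92 = 0.09085 m/day.
In each layer the seepage velocity is v_i = q/n_i, so the layer transit time is t_i = b_i·n_i / q:
  layer 1 (medium sand): t_1 = 6.21 × 0.20 / 0.09085 = 13.67 d
  layer 2 (silt): t_2 = 2.51 × 0.12 / 0.09085 = 3.315 d
  layer 3 (clean gravel): t_3 = 4.00 × 0.31 / 0.09085 = 13.65 d
Total t = Σ t_i = 30.63 days.

30.6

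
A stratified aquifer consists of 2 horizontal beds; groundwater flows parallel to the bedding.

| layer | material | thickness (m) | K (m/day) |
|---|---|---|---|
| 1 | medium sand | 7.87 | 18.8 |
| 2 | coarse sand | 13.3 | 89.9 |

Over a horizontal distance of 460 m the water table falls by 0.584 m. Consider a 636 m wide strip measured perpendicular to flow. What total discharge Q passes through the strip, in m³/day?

Flow is parallel to layering, so each bed carries its own Darcy discharge and the transmissivities add.
Σ(K_i·b_i) = 18.8×7.87 + 89.9×13.3 = 1344 m²/day.
Hydraulic gradient i = Δh / L = 0.584 / 460 = 0.001270.
Q = Σ(K_i·b_i) · W · i = 1344 × 636 × 0.001270 = 1085 m³/day.

1080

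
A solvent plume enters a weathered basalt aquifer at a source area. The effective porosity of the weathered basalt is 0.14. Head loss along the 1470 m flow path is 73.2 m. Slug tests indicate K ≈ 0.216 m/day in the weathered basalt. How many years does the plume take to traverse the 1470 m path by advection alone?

52.4

Hydraulic gradient i = Δh / L = 73.2 / 1470 = 0.04980.
Darcy flux q = K · i = 0.2160 × 0.04980 = 0.01076 m/day.
Seepage velocity v = q / n_e = 0.01076 / 0.14 = 0.07683 m/day.
Travel time t = L / v = 1470 / 0.07683 = 19134 days = 52.39 years.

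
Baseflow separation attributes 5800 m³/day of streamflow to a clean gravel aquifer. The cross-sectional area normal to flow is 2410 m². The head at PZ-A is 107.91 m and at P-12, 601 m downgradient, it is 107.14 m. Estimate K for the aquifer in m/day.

Hydraulic gradient i = (107.91 − 107.14) / 601 = 0.77 / 601 = 0.001281.
From Q = K·A·i, K = Q / (A·i) = 5800 / (2410 × 0.001281) = 1878 m/day.

1880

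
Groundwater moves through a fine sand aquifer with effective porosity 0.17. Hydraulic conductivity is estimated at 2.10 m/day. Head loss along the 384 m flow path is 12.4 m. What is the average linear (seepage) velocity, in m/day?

Hydraulic gradient i = Δh / L = 12.4 / 384 = 0.03229.
Darcy flux q = K · i = 2.100 × 0.03229 = 0.06781 m/day.
Seepage velocity v = q / n_e = 0.06781 / 0.17 = 0.3989 m/day.

0.399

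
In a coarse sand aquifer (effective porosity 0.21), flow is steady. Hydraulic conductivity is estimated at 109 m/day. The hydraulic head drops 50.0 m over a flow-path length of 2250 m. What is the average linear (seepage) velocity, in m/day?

11.5

Hydraulic gradient i = Δh / L = 50.0 / 2250 = 0.02222.
Darcy flux q = K · i = 109.0 × 0.02222 = 2.422 m/day.
Seepage velocity v = q / n_e = 2.422 / 0.21 = 11.53 m/day.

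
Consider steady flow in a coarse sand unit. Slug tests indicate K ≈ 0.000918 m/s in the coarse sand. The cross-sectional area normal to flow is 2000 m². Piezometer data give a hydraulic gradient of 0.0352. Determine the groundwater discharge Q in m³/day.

Convert K: 0.000918 m/s × 86400 = 79.32 m/day.
Hydraulic gradient i = 0.0352.
Darcy's law: Q = K · A · i = 79.32 × 2000 × 0.03520 = 5584 m³/day.

5580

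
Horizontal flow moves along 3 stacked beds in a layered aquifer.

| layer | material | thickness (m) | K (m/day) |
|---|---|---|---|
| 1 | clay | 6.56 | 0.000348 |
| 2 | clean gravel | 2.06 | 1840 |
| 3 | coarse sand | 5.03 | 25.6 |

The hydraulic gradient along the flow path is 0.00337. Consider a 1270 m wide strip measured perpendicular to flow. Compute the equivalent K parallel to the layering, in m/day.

287

Flow is parallel to layering, so each bed carries its own Darcy discharge and the transmissivities add.
Σ(K_i·b_i) = 0.000348×6.56 + 1840×2.06 + 25.6×5.03 = 3919 m²/day.
Total thickness b = 13.65 m, so K_eq = Σ(K_i·b_i)/b = 287.1 m/day.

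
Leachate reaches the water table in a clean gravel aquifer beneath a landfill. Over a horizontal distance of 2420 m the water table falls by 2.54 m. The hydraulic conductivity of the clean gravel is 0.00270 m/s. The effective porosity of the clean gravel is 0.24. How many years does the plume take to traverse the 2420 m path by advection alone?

Convert K: 0.00270 m/s × 86400 = 233.3 m/day.
Hydraulic gradient i = Δh / L = 2.54 / 2420 = 0.001050.
Darcy flux q = K · i = 233.3 × 0.001050 = 0.2448 m/day.
Seepage velocity v = q / n_e = 0.2448 / 0.24 = 1.020 m/day.
Travel time t = L / v = 2420 / 1.020 = 2372 days = 6.494 years.

6.49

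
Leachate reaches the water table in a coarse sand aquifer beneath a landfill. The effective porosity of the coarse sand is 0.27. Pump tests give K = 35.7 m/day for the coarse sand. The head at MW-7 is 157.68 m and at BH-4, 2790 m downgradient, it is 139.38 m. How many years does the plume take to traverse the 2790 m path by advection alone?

Hydraulic gradient i = (157.68 − 139.38) / 2790 = 18.3 / 2790 = 0.006559.
Darcy flux q = K · i = 35.70 × 0.006559 = 0.2342 m/day.
Seepage velocity v = q / n_e = 0.2342 / 0.27 = 0.8673 m/day.
Travel time t = L / v = 2790 / 0.8673 = 3217 days = 8.808 years.

8.81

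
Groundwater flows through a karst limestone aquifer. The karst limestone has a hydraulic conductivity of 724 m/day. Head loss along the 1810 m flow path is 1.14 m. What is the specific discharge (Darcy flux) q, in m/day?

0.456

Hydraulic gradient i = Δh / L = 1.14 / 1810 = 0.0006298.
Specific discharge q = K · i = 724.0 × 0.0006298 = 0.4560 m/day.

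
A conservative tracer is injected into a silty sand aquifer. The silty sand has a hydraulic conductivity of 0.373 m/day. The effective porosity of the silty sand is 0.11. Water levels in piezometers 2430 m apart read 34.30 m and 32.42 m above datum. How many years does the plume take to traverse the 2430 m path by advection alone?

Hydraulic gradient i = (34.30 − 32.42) / 2430 = 1.88 / 2430 = 0.0007737.
Darcy flux q = K · i = 0.3730 × 0.0007737 = 0.0002886 m/day.
Seepage velocity v = q / n_e = 0.0002886 / 0.11 = 0.002623 m/day.
Travel time t = L / v = 2430 / 0.002623 = 9.263e+05 days = 2536 years.

2540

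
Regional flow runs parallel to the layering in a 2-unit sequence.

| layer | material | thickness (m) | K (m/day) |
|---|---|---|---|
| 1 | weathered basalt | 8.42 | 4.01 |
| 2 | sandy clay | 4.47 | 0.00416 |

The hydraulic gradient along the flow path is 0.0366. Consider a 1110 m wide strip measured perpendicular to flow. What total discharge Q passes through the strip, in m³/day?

1370

Flow is parallel to layering, so each bed carries its own Darcy discharge and the transmissivities add.
Σ(K_i·b_i) = 4.01×8.42 + 0.00416×4.47 = 33.78 m²/day.
Hydraulic gradient i = 0.0366.
Q = Σ(K_i·b_i) · W · i = 33.78 × 1110 × 0.03660 = 1372 m³/day.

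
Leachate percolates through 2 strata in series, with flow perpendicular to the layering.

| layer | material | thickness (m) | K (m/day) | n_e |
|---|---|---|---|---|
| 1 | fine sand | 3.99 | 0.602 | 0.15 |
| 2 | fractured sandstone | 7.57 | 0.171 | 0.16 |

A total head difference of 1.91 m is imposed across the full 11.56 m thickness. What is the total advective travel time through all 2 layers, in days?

With flow normal to the layers, continuity requires the same specific discharge q through every layer.
Σ(b_i/K_i) = 3.99/0.602 + 7.57/0.171 = 50.90 d.
q = Δh / Σ(b_i/K_i) = 1.91 / 50.90 = 0.03753 m/day.
In each layer the seepage velocity is v_i = q/n_i, so the layer transit time is t_i = b_i·n_i / q:
  layer 1 (fine sand): t_1 = 3.99 × 0.15 / 0.03753 = 15.95 d
  layer 2 (fractured sandstone): t_2 = 7.57 × 0.16 / 0.03753 = 32.28 d
Total t = Σ t_i = 48.22 days.

48.2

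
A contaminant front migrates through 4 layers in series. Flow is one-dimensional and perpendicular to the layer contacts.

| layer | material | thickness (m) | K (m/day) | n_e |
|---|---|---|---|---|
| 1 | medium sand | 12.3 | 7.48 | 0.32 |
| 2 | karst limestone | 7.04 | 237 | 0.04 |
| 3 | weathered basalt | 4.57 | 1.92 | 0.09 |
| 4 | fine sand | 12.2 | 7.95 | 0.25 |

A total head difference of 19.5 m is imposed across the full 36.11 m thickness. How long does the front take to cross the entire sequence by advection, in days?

2.20

With flow normal to the layers, continuity requires the same specific discharge q through every layer.
Σ(b_i/K_i) = 12.3/7.48 + 7.04/237 + 4.57/1.92 + 12.2/7.95 = 5.589 d.
q = Δh / Σ(b_i/K_i) = 19.5 / 5.589 = 3.489 m/day.
In each layer the seepage velocity is v_i = q/n_i, so the layer transit time is t_i = b_i·n_i / q:
  layer 1 (medium sand): t_1 = 12.3 × 0.32 / 3.489 = 1.128 d
  layer 2 (karst limestone): t_2 = 7.04 × 0.04 / 3.489 = 0.08071 d
  layer 3 (weathered basalt): t_3 = 4.57 × 0.09 / 3.489 = 0.1179 d
  layer 4 (fine sand): t_4 = 12.2 × 0.25 / 3.489 = 0.8742 d
Total t = Σ t_i = 2.201 days.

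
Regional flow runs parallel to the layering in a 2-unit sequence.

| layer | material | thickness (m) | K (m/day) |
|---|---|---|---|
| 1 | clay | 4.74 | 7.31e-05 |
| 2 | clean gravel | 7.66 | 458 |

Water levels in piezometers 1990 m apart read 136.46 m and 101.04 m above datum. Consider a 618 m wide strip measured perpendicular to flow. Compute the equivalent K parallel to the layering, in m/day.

283

Flow is parallel to layering, so each bed carries its own Darcy discharge and the transmissivities add.
Σ(K_i·b_i) = 7.31e-05×4.74 + 458×7.66 = 3508 m²/day.
Total thickness b = 12.40 m, so K_eq = Σ(K_i·b_i)/b = 282.9 m/day.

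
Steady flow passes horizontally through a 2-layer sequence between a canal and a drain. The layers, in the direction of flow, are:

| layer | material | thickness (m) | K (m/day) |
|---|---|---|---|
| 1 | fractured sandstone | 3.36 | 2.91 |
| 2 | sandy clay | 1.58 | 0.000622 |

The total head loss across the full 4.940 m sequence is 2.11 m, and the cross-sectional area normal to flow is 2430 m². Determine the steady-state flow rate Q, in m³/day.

2.02

Flow is perpendicular to layering, so the layers act in series and the equivalent K is the thickness-weighted harmonic mean.
Total thickness L = 3.36 + 1.58 = 4.940 m.
Σ(b_i/K_i) = 3.36/2.91 + 1.58/0.000622 = 2541 d.
K_eq = L / Σ(b_i/K_i) = 4.940 / 2541 = 0.001944 m/day.
Q = K_eq · A · (Δh/L) = 0.001944 × 2430 × (2.11/4.940) = 2.018 m³/day.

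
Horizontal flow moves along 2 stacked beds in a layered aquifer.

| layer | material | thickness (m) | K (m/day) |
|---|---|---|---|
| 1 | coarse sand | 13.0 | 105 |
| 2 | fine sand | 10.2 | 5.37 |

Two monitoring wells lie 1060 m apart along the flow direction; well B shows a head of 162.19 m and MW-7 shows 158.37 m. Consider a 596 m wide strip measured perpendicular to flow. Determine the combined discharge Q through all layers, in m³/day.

Flow is parallel to layering, so each bed carries its own Darcy discharge and the transmissivities add.
Σ(K_i·b_i) = 105×13.0 + 5.37×10.2 = 1420 m²/day.
Hydraulic gradient i = (162.19 − 158.37) / 1060 = 3.82 / 1060 = 0.003604.
Q = Σ(K_i·b_i) · W · i = 1420 × 596 × 0.003604 = 3049 m³/day.

3050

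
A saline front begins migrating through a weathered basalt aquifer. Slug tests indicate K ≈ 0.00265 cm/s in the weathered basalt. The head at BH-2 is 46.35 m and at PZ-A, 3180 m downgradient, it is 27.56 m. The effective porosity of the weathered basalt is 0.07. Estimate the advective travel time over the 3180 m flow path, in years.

45.0

Convert K: 0.00265 cm/s × 864 = 2.290 m/day.
Hydraulic gradient i = (46.35 − 27.56) / 3180 = 18.79 / 3180 = 0.005909.
Darcy flux q = K · i = 2.290 × 0.005909 = 0.01353 m/day.
Seepage velocity v = q / n_e = 0.01353 / 0.07 = 0.1933 m/day.
Travel time t = L / v = 3180 / 0.1933 = 16454 days = 45.05 years.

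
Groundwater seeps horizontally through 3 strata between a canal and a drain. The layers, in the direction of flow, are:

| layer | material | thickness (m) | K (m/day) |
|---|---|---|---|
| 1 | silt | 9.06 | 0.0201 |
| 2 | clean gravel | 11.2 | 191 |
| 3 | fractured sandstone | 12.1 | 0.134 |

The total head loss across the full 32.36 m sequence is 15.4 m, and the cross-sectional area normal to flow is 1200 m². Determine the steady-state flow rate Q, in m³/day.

34.2

Flow is perpendicular to layering, so the layers act in series and the equivalent K is the thickness-weighted harmonic mean.
Total thickness L = 9.06 + 11.2 + 12.1 = 32.36 m.
Σ(b_i/K_i) = 9.06/0.0201 + 11.2/191 + 12.1/0.134 = 541.1 d.
K_eq = L / Σ(b_i/K_i) = 32.36 / 541.1 = 0.05980 m/day.
Q = K_eq · A · (Δh/L) = 0.05980 × 1200 × (15.4/32.36) = 34.15 m³/day.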